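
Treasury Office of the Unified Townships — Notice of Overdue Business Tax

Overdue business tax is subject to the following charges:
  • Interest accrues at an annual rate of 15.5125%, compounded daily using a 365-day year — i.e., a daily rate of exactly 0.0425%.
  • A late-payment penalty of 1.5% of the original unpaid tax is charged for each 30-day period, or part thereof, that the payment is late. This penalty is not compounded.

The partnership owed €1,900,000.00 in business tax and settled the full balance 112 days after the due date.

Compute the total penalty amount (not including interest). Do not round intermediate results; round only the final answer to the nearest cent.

€114,000.00

Penalty periods: ⌈112/30⌉ = 4; penalty = 4 × 1.5% × €1,900,000.00 = €114,000.00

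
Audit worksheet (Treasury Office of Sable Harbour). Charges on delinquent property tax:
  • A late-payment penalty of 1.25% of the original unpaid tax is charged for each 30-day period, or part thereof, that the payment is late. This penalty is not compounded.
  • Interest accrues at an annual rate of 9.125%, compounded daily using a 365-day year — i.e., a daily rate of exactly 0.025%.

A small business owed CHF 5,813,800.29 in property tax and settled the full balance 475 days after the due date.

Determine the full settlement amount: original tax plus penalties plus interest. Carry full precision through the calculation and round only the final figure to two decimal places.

Penalty periods: ⌈475/30⌉ = 16; penalty = 16 × 1.25% × CHF 5,813,800.29 = CHF 1,162,760.06…
Interest: CHF 5,813,800.29 × ((1 + 0.00025)^475 − 1) = CHF 5,813,800.29 × 0.12607165… = CHF 732,955.3868…
Total = CHF 5,813,800.29 + CHF 1,162,760.0580 + CHF 732,955.3868… = CHF 7,709,515.73

CHF 7,709,515.73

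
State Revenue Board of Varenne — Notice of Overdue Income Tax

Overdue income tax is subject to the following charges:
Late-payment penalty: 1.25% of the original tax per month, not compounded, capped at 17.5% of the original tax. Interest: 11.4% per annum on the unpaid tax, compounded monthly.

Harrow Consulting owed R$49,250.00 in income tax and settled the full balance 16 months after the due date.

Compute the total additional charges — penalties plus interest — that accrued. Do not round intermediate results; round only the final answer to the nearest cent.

R$16,662.52

Penalty (uncapped): 16 × 1.25% × R$49,250.00 = R$9,850.00; cap = 17.5% × R$49,250.00 = R$8,618.75 → penalty = R$8,618.75
Interest (11.4%/yr ÷ 12 = 0.95%/month): R$49,250.00 × ((1 + 0.0095)^16 − 1) = R$8,043.7709…
Penalties + interest = R$8,618.7500 + R$8,043.7709… = R$16,662.52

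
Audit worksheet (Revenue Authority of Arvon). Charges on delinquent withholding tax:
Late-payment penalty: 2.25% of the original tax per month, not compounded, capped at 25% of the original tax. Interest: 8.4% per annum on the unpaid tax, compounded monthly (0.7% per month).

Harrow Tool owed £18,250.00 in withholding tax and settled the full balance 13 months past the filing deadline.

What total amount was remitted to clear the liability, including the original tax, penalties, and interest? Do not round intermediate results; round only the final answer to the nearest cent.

£24,544.82

Penalty (uncapped): 13 × 2.25% × £18,250.00 = £5,338.13…; cap = 25% × £18,250.00 = £4,562.50 → penalty = £4,562.50
Interest: £18,250.00 × ((1 + 0.007)^13 − 1) = £18,250.00 × 0.0949218… = £1,732.3235…
Total = £18,250.00 + £4,562.5000 + £1,732.3235… = £24,544.82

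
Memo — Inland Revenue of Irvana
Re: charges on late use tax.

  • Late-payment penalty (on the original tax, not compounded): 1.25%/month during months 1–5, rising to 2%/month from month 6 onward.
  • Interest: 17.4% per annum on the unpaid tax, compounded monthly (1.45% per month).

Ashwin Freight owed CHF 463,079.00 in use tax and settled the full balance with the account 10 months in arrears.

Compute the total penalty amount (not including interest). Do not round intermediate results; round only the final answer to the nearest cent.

Penalty, months 1–5: 5 × 1.25% × CHF 463,079.00 = CHF 28,942.44…
Penalty, months 6–10: 5 × 2% × CHF 463,079.00 = CHF 46,307.90
Total penalty = CHF 28,942.44… + CHF 46,307.90 = CHF 75,250.34

CHF 75,250.34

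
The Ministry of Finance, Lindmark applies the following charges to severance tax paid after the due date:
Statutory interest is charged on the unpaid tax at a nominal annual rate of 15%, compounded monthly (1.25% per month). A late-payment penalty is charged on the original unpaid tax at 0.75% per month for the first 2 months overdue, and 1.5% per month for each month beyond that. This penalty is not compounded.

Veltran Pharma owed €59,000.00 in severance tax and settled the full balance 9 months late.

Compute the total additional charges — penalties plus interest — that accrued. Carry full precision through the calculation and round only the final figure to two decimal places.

€14,059.24

Penalty, months 1–2: 2 × 0.75% × €59,000.00 = €885.00
Penalty, months 3–9: 7 × 1.5% × €59,000.00 = €6,195.00
Interest: €59,000.00 × ((1 + 0.0125)^9 − 1) = €59,000.00 × 0.1182922… = €6,979.2385…
Penalties + interest = €7,080.0000 + €6,979.2385… = €14,059.24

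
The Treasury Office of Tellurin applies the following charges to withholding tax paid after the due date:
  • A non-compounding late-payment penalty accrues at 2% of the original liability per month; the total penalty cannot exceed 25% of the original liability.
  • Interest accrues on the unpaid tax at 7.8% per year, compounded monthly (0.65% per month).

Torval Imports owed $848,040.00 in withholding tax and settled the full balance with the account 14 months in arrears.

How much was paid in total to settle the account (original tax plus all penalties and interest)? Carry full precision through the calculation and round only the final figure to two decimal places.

Penalty (uncapped): 14 × 2% × $848,040.00 = $237,451.20; cap = 25% × $848,040.00 = $212,010.00 → penalty = $212,010.00
Interest: $848,040.00 × ((1 + 0.0065)^14 − 1) = $848,040.00 × 0.0949465… = $80,518.4500…
Total = $848,040.00 + $212,010.0000 + $80,518.4500… = $1,140,568.45

$1,140,568.45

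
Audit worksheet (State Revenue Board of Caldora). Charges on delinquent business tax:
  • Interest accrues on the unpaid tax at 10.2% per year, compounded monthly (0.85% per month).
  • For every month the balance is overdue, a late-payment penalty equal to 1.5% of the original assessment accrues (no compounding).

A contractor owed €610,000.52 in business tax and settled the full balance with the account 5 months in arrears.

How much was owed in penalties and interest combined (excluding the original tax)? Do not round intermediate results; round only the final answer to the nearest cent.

Late-payment penalty = 1.5% × €610,000.52 × 5 mo = €45,750.04…
Interest: €610,000.52 × ((1 + 0.0085)^5 − 1) = €610,000.52 × 0.0432287… = €26,369.5096…
Penalties + interest = €45,750.0390 + €26,369.5096… = €72,119.55

€72,119.55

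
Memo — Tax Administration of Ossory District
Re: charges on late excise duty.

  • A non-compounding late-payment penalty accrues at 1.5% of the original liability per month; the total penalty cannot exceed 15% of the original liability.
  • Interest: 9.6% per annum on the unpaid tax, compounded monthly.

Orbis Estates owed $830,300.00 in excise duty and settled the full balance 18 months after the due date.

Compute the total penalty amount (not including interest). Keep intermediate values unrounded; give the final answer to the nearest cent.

$124,545.00

Penalty (uncapped): 18 × 1.5% × $830,300.00 = $224,181.00; cap = 15% × $830,300.00 = $124,545.00 → penalty = $124,545.00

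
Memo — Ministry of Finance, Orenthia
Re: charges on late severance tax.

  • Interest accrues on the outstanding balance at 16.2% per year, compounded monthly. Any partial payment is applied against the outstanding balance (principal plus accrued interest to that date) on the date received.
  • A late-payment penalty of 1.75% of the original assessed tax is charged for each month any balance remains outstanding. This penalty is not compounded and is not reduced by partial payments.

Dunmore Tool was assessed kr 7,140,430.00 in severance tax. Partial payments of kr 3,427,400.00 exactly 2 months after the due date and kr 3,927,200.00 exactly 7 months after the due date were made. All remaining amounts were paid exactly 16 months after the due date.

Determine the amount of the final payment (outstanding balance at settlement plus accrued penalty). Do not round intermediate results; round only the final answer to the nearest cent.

kr 2,282,371.40

Monthly rate = 16.2% ÷ 12 = 1.35%
Balance at month 2: kr 7,140,430.0000 × (1 + 0.0135)^2 = kr 7,334,522.9534…
After kr 3,427,400.00 payment: kr 7,334,522.9534… − kr 3,427,400.00 = kr 3,907,122.9534…
Balance at month 7: kr 3,907,122.9534… × (1 + 0.0135)^5 = kr 4,178,071.2648…
After kr 3,927,200.00 payment: kr 4,178,071.2648… − kr 3,927,200.00 = kr 250,871.2648…
Balance at month 16: kr 250,871.2648… × (1 + 0.0135)^9 = kr 283,051.0020…
Penalty: 16 × 1.75% × kr 7,140,430.00 = kr 1,999,320.40
Final settlement = outstanding balance + penalty = kr 283,051.0020… + kr 1,999,320.40 = kr 2,282,371.40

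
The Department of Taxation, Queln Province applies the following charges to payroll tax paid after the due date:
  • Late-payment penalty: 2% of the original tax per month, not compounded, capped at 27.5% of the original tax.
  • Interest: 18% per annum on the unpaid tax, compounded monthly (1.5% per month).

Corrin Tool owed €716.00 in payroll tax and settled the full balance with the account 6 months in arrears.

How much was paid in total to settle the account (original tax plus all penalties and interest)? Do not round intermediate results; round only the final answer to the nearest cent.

€868.83

Penalty: 6 × 2% × €716.00 = €85.92 (below the 27.5% cap of €196.90)
Interest: €716.00 × ((1 + 0.015)^6 − 1) = €716.00 × 0.0934433… = €66.9054…
Total = €716.00 + €85.9200 + €66.9054… = €868.83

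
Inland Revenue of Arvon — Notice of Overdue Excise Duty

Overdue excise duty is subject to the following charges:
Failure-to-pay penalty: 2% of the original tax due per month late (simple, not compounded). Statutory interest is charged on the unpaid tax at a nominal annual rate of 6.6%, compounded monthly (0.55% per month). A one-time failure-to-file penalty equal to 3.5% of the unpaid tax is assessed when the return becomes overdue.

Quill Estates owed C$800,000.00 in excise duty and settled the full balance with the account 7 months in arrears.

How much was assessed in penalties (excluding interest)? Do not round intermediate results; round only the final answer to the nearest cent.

Failure-to-file penalty: 3.5% × C$800,000.00 = C$28,000.00
Failure-to-pay penalty = 2% × C$800,000.00 × 7 mo = C$112,000.00
Total penalty = C$28,000.00 + C$112,000.00 = C$140,000.00

C$140,000.00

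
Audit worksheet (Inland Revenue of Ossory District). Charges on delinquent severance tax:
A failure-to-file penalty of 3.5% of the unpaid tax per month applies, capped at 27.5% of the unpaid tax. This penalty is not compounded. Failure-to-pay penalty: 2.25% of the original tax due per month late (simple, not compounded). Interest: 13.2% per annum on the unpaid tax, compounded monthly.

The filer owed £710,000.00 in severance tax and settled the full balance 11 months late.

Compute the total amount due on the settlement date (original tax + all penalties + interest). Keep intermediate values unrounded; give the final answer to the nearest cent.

Failure-to-file: 11 × 3.5% × £710,000.00 = £273,350.00, capped at 27.5% × £710,000.00 = £195,250.00
Failure-to-pay penalty: 11 × 2.25% × £710,000.00 = £175,725.00
Interest (13.2%/yr ÷ 12 = 1.1%/month): £710,000.00 × ((1 + 0.011)^11 − 1) = £90,794.4604…
Total = £710,000.00 + £370,975.0000 + £90,794.4604… = £1,171,769.46

£1,171,769.46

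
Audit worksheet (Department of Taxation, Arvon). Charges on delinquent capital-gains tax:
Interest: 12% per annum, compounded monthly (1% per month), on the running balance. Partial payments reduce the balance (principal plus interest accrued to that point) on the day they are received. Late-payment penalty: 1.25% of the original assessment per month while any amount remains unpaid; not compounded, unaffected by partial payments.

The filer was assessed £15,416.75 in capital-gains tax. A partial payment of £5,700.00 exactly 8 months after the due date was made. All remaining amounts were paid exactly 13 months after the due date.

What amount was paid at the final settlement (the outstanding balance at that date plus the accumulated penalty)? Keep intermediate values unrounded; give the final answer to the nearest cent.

Balance at month 8: £15,416.7500 × (1 + 0.01)^8 = £16,694.1311…
After £5,700.00 payment: £16,694.1311… − £5,700.00 = £10,994.1311…
Balance at month 13: £10,994.1311… × (1 + 0.01)^5 = £11,554.9423…
Penalty: 13 × 1.25% × £15,416.75 = £2,505.22…
Final settlement = outstanding balance + penalty = £11,554.9423… + £2,505.22… = £14,060.16

£14,060.16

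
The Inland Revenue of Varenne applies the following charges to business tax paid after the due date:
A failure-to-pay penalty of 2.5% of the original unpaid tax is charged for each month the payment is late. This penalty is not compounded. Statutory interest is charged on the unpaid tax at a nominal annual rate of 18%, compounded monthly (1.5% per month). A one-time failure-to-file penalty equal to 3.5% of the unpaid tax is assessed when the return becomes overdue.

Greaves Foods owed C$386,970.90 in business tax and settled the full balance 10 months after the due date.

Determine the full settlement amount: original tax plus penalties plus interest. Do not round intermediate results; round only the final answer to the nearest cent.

C$559,382.23

Failure-to-file penalty: 3.5% × C$386,970.90 = C$13,543.98…
Failure-to-pay penalty: 10 × 2.5% × C$386,970.90 = C$96,742.73…
Interest: C$386,970.90 × ((1 + 0.015)^10 − 1) = C$386,970.90 × 0.1605408… = C$62,124.6275…
Total = C$386,970.90 + C$110,286.7065 + C$62,124.6275… = C$559,382.23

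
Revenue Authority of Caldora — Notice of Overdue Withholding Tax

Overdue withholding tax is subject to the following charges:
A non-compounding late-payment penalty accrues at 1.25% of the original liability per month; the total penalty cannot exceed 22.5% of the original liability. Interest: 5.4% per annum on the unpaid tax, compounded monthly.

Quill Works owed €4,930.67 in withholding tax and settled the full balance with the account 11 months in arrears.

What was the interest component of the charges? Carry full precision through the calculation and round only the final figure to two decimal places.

€249.63

Interest (5.4%/yr ÷ 12 = 0.45%/month): €4,930.67 × ((1 + 0.0045)^11 − 1) = €249.6345…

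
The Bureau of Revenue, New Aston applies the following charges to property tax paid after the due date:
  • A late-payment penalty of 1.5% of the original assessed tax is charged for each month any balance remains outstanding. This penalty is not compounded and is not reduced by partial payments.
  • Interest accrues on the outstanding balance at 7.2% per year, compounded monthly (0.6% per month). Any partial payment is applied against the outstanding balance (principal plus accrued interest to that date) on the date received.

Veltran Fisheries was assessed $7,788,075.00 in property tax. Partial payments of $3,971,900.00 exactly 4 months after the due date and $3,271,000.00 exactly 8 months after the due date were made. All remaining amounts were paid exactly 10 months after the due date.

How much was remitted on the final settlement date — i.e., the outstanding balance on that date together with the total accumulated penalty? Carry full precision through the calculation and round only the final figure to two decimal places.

$2,008,971.22

Balance at month 4: $7,788,075.0000 × (1 + 0.006)^4 = $7,976,677.7632…
After $3,971,900.00 payment: $7,976,677.7632… − $3,971,900.00 = $4,004,777.7632…
Balance at month 8: $4,004,777.7632… × (1 + 0.006)^4 = $4,101,760.9268…
After $3,271,000.00 payment: $4,101,760.9268… − $3,271,000.00 = $830,760.9268…
Balance at month 10: $830,760.9268… × (1 + 0.006)^2 = $840,759.9653…
Penalty: 10 × 1.5% × $7,788,075.00 = $1,168,211.25
Final settlement = outstanding balance + penalty = $840,759.9653… + $1,168,211.25 = $2,008,971.22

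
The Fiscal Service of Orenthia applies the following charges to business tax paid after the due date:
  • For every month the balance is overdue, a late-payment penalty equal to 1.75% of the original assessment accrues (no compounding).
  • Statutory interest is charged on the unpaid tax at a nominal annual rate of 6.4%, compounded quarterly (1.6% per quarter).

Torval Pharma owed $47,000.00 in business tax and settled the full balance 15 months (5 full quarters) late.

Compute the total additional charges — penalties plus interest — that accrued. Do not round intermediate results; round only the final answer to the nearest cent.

Late-payment penalty = 1.75% × $47,000.00 × 15 mo = $12,337.50
Interest: $47,000.00 × ((1 + 0.016)^5 − 1) = $47,000.00 × 0.0826013… = $3,882.2606…
Penalties + interest = $12,337.5000 + $3,882.2606… = $16,219.76

$16,219.76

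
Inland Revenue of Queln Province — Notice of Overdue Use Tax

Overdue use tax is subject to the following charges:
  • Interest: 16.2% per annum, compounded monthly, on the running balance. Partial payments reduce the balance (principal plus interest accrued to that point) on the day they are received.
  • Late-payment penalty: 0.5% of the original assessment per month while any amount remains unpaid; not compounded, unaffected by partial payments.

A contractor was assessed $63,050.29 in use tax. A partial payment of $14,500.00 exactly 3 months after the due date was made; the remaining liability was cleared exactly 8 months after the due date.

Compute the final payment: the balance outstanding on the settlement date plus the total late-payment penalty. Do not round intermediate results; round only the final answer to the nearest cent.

$57,206.78

Monthly rate = 16.2% ÷ 12 = 1.35%
Balance at month 3: $63,050.2900 × (1 + 0.0135)^3 = $65,638.4546…
After $14,500.00 payment: $65,638.4546… − $14,500.00 = $51,138.4546…
Balance at month 8: $51,138.4546… × (1 + 0.0135)^5 = $54,684.7669…
Penalty: 8 × 0.5% × $63,050.29 = $2,522.01…
Final settlement = outstanding balance + penalty = $54,684.7669… + $2,522.01… = $57,206.78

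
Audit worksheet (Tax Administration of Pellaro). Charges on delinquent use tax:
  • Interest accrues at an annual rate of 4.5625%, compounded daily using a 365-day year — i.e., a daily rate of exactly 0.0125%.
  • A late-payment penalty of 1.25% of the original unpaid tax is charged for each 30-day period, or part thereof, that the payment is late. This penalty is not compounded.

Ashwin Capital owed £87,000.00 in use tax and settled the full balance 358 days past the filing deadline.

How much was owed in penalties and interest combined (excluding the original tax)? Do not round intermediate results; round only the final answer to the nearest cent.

£17,031.42

Penalty periods: ⌈358/30⌉ = 12; penalty = 12 × 1.25% × £87,000.00 = £13,050.00
Interest: £87,000.00 × ((1 + 0.000125)^358 − 1) = £87,000.00 × 0.04576346… = £3,981.4211…
Penalties + interest = £13,050.0000 + £3,981.4211… = £17,031.42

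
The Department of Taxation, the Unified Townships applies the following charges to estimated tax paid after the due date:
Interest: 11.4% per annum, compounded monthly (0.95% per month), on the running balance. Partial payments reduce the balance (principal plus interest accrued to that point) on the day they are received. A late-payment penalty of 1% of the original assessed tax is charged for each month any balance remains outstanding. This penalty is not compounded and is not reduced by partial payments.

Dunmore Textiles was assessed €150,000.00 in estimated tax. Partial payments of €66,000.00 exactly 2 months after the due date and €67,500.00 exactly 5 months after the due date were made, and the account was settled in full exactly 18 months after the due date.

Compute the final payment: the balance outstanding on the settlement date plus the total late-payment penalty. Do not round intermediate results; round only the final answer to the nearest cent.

Balance at month 2: €150,000.0000 × (1 + 0.0095)^2 = €152,863.5375
After €66,000.00 payment: €152,863.5375 − €66,000.00 = €86,863.5375
Balance at month 5: €86,863.5375 × (1 + 0.0095)^3 = €89,362.7411…
After €67,500.00 payment: €89,362.7411… − €67,500.00 = €21,862.7411…
Balance at month 18: €21,862.7411… × (1 + 0.0095)^13 = €24,722.1829…
Penalty: 18 × 1% × €150,000.00 = €27,000.00
Final settlement = outstanding balance + penalty = €24,722.1829… + €27,000.00 = €51,722.18

€51,722.18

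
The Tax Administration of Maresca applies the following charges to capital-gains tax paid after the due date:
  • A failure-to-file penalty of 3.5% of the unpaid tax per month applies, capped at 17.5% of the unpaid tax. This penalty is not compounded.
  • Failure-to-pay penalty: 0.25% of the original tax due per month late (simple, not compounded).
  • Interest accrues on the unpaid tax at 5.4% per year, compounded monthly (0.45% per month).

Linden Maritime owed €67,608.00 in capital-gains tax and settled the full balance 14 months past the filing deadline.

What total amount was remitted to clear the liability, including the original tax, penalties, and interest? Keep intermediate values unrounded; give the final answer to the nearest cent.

€86,191.84

Failure-to-file: 14 × 3.5% × €67,608.00 = €33,127.92, capped at 17.5% × €67,608.00 = €11,831.40
Failure-to-pay penalty: 14 × 0.25% × €67,608.00 = €2,366.28
Interest: €67,608.00 × ((1 + 0.0045)^14 − 1) = €67,608.00 × 0.0648763… = €4,386.1592…
Total = €67,608.00 + €14,197.6800 + €4,386.1592… = €86,191.84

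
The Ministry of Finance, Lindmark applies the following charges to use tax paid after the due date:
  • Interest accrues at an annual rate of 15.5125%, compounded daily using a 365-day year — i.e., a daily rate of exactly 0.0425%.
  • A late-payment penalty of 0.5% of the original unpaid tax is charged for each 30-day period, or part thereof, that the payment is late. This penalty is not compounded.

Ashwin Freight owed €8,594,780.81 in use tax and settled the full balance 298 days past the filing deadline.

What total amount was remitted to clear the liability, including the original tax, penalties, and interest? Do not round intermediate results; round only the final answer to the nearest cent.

Penalty periods: ⌈298/30⌉ = 10; penalty = 10 × 0.5% × €8,594,780.81 = €429,739.04…
Interest: €8,594,780.81 × ((1 + 0.000425)^298 − 1) = €8,594,780.81 × 0.13498915… = €1,160,202.1860…
Total = €8,594,780.81 + €429,739.0405 + €1,160,202.1860… = €10,184,722.04

€10,184,722.04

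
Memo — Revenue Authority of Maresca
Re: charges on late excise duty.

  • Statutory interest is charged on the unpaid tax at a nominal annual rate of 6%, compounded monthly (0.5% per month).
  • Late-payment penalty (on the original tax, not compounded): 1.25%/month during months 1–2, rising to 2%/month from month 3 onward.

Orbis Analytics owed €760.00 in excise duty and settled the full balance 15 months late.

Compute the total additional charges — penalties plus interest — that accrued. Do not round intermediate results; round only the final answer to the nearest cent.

Penalty, months 1–2: 2 × 1.25% × €760.00 = €19.00
Penalty, months 3–15: 13 × 2% × €760.00 = €197.60
Interest: €760.00 × ((1 + 0.005)^15 − 1) = €760.00 × 0.0776827… = €59.0389…
Penalties + interest = €216.6000 + €59.0389… = €275.64

€275.64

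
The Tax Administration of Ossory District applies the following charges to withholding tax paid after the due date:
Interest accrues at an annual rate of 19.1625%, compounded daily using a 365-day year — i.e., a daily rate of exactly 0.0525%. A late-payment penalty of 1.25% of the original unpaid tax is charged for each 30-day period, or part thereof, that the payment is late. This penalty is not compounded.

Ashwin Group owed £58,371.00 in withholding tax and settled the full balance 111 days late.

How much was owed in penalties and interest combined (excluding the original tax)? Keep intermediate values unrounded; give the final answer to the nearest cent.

£6,420.24

Penalty periods: ⌈111/30⌉ = 4; penalty = 4 × 1.25% × £58,371.00 = £2,918.55
Interest: £58,371.00 × ((1 + 0.000525)^111 − 1) = £58,371.00 × 0.05999025… = £3,501.6908…
Penalties + interest = £2,918.5500 + £3,501.6908… = £6,420.24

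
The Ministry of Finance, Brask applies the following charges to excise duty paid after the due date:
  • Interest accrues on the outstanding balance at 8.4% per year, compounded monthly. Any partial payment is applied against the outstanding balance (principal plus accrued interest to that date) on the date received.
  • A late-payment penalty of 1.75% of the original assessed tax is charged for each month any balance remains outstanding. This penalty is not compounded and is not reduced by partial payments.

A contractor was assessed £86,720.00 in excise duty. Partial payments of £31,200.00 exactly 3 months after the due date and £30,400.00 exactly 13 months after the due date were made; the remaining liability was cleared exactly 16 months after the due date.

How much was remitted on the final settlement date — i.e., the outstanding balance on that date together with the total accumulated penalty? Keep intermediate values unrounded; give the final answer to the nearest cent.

£56,036.76

Monthly rate = 8.4% ÷ 12 = 0.7%
Balance at month 3: £86,720.0000 × (1 + 0.007)^3 = £88,553.8976…
After £31,200.00 payment: £88,553.8976… − £31,200.00 = £57,353.8976…
Balance at month 13: £57,353.8976… × (1 + 0.007)^10 = £61,497.5256…
After £30,400.00 payment: £61,497.5256… − £30,400.00 = £31,097.5256…
Balance at month 16: £31,097.5256… × (1 + 0.007)^3 = £31,755.1556…
Penalty: 16 × 1.75% × £86,720.00 = £24,281.60
Final settlement = outstanding balance + penalty = £31,755.1556… + £24,281.60 = £56,036.76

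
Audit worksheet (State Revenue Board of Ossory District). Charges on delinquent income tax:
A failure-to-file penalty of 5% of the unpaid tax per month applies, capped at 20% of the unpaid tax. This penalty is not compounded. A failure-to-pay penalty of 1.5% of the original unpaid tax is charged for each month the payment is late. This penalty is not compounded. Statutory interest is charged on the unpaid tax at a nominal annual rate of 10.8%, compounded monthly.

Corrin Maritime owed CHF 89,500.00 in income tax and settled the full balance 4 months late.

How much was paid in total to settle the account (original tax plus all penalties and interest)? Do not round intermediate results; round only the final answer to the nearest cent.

Failure-to-file: 4 × 5% × CHF 89,500.00 = CHF 17,900.00, capped at 20% × CHF 89,500.00 = CHF 17,900.00
Failure-to-pay penalty: 4 × 1.5% × CHF 89,500.00 = CHF 5,370.00
Interest (10.8%/yr ÷ 12 = 0.9%/month): CHF 89,500.00 × ((1 + 0.009)^4 − 1) = CHF 3,265.7586…
Total = CHF 89,500.00 + CHF 23,270.0000 + CHF 3,265.7586… = CHF 116,035.76

CHF 116,035.76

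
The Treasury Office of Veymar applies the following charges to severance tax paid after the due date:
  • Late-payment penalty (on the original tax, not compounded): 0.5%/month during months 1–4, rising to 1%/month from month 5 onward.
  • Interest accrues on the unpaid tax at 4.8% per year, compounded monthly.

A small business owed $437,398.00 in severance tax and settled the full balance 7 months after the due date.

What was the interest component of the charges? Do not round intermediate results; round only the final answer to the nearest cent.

$12,395.09

Interest (4.8%/yr ÷ 12 = 0.4%/month): $437,398.00 × ((1 + 0.004)^7 − 1) = $12,395.0934…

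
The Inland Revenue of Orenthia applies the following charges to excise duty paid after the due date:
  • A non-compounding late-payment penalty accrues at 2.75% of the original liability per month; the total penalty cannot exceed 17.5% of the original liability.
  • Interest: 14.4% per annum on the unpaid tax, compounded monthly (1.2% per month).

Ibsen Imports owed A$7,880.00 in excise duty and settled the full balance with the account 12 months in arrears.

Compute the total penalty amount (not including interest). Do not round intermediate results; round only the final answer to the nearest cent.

Penalty (uncapped): 12 × 2.75% × A$7,880.00 = A$2,600.40; cap = 17.5% × A$7,880.00 = A$1,379.00 → penalty = A$1,379.00

A$1,379.00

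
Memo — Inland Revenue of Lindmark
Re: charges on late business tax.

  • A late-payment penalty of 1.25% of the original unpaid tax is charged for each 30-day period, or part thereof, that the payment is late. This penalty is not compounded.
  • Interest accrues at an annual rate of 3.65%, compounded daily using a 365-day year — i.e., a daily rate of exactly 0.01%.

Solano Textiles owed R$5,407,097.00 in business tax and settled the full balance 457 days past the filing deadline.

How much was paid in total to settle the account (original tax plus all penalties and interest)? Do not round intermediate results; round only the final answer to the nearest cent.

Penalty periods: ⌈457/30⌉ = 16; penalty = 16 × 1.25% × R$5,407,097.00 = R$1,081,419.40
Interest: R$5,407,097.00 × ((1 + 0.0001)^457 − 1) = R$5,407,097.00 × 0.04675794… = R$252,824.7391…
Total = R$5,407,097.00 + R$1,081,419.4000 + R$252,824.7391… = R$6,741,341.14

R$6,741,341.14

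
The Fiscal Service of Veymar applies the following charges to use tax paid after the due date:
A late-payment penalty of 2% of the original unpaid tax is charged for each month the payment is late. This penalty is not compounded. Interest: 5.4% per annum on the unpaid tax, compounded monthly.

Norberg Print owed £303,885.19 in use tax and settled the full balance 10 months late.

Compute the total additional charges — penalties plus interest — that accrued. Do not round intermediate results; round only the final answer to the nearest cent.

Late-payment penalty = 2% × £303,885.19 × 10 mo = £60,777.04…
Interest (5.4%/yr ÷ 12 = 0.45%/month): £303,885.19 × ((1 + 0.0045)^10 − 1) = £13,955.0982…
Penalties + interest = £60,777.0380 + £13,955.0982… = £74,732.14

£74,732.14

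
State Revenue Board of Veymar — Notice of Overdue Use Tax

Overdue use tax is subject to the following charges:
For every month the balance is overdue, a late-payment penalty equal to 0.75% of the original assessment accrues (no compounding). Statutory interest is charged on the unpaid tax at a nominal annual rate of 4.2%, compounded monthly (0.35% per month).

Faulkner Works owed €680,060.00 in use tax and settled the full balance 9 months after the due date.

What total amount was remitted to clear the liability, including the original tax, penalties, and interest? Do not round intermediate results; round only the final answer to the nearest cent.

Late-payment penalty: 9 × 0.75% × €680,060.00 = €45,904.05
Interest: €680,060.00 × ((1 + 0.0035)^9 − 1) = €680,060.00 × 0.0319446… = €21,724.2586…
Total = €680,060.00 + €45,904.0500 + €21,724.2586… = €747,688.31

€747,688.31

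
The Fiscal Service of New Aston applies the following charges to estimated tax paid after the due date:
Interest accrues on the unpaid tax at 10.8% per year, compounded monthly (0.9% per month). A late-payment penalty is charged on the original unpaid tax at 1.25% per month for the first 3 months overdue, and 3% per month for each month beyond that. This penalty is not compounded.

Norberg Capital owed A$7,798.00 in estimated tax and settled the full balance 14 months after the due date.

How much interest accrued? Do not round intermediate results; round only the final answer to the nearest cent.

A$1,042.15

Interest: A$7,798.00 × ((1 + 0.009)^14 − 1) = A$7,798.00 × 0.1336430… = A$1,042.1485…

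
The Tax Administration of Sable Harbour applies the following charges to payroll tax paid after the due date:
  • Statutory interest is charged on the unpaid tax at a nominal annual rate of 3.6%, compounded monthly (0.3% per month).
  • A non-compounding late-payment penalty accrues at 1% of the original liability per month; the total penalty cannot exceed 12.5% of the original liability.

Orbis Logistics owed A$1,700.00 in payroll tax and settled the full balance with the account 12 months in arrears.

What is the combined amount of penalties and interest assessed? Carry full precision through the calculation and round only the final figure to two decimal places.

A$266.22

Penalty: 12 × 1% × A$1,700.00 = A$204.00 (below the 12.5% cap of A$212.50)
Interest: A$1,700.00 × ((1 + 0.003)^12 − 1) = A$1,700.00 × 0.0366000… = A$62.2200…
Penalties + interest = A$204.0000 + A$62.2200… = A$266.22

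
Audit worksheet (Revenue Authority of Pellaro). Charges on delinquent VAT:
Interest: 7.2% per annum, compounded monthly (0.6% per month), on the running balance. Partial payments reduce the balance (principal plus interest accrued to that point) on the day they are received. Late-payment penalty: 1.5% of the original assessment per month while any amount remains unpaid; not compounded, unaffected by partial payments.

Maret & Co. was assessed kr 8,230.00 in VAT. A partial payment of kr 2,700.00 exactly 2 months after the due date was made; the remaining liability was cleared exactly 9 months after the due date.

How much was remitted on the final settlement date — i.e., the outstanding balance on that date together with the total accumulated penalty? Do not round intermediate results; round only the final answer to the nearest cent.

Balance at month 2: kr 8,230.0000 × (1 + 0.006)^2 = kr 8,329.0563…
After kr 2,700.00 payment: kr 8,329.0563… − kr 2,700.00 = kr 5,629.0563…
Balance at month 9: kr 5,629.0563… × (1 + 0.006)^7 = kr 5,869.7750…
Penalty: 9 × 1.5% × kr 8,230.00 = kr 1,111.05
Final settlement = outstanding balance + penalty = kr 5,869.7750… + kr 1,111.05 = kr 6,980.83

kr 6,980.83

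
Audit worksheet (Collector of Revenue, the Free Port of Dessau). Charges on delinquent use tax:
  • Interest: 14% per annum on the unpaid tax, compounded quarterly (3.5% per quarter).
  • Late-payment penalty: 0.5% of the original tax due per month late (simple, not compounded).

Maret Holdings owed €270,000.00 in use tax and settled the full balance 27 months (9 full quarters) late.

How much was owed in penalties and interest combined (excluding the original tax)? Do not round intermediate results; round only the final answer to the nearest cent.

Late-payment penalty: 27 × 0.5% × €270,000.00 = €36,450.00
Interest: €270,000.00 × ((1 + 0.035)^9 − 1) = €270,000.00 × 0.3628974… = €97,982.2854…
Penalties + interest = €36,450.0000 + €97,982.2854… = €134,432.29

€134,432.29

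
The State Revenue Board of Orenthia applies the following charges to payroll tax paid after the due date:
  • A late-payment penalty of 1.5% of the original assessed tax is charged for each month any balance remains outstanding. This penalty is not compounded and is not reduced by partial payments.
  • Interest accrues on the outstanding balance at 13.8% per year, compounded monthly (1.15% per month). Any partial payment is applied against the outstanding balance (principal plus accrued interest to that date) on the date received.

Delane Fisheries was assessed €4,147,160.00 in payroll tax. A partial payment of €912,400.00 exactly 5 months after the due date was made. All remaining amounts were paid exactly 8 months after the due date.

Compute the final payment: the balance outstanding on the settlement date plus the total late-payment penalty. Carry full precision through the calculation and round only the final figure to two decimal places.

Balance at month 5: €4,147,160.0000 × (1 + 0.0115)^5 = €4,391,169.7557…
After €912,400.00 payment: €4,391,169.7557… − €912,400.00 = €3,478,769.7557…
Balance at month 8: €3,478,769.7557… × (1 + 0.0115)^3 = €3,600,172.8050…
Penalty: 8 × 1.5% × €4,147,160.00 = €497,659.20
Final settlement = outstanding balance + penalty = €3,600,172.8050… + €497,659.20 = €4,097,832.00

€4,097,832.00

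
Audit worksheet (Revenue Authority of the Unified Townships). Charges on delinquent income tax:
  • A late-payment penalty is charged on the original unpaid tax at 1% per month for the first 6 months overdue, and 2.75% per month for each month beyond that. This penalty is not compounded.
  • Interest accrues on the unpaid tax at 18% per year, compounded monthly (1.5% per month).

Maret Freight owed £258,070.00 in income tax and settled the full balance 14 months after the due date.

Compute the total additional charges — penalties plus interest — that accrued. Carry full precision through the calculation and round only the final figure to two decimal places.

£132,068.80

Penalty, months 1–6: 6 × 1% × £258,070.00 = £15,484.20
Penalty, months 7–14: 8 × 2.75% × £258,070.00 = £56,775.40
Interest: £258,070.00 × ((1 + 0.015)^14 − 1) = £258,070.00 × 0.2317557… = £59,809.2014…
Penalties + interest = £72,259.6000 + £59,809.2014… = £132,068.80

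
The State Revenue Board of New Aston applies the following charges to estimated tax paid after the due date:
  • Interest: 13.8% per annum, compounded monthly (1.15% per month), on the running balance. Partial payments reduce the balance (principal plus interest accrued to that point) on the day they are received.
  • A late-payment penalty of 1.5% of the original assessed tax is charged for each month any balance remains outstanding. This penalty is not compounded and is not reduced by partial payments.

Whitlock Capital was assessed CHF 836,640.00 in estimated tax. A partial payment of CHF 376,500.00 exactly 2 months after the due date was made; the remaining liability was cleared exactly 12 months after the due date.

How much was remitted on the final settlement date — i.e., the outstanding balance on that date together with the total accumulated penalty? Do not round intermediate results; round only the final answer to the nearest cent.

Balance at month 2: CHF 836,640.0000 × (1 + 0.0115)^2 = CHF 855,993.3656…
After CHF 376,500.00 payment: CHF 855,993.3656… − CHF 376,500.00 = CHF 479,493.3656…
Balance at month 12: CHF 479,493.3656… × (1 + 0.0115)^10 = CHF 537,577.9832…
Penalty: 12 × 1.5% × CHF 836,640.00 = CHF 150,595.20
Final settlement = outstanding balance + penalty = CHF 537,577.9832… + CHF 150,595.20 = CHF 688,173.18

CHF 688,173.18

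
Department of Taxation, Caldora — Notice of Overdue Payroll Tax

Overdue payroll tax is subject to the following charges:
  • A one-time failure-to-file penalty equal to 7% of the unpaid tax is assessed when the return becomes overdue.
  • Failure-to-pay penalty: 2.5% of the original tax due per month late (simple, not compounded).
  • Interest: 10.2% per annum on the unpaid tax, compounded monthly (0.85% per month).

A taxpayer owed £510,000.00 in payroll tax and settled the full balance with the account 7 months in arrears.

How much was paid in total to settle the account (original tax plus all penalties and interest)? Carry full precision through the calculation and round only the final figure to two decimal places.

Failure-to-file penalty: 7% × £510,000.00 = £35,700.00
Failure-to-pay penalty = 2.5% × £510,000.00 × 7 mo = £89,250.00
Interest: £510,000.00 × ((1 + 0.0085)^7 − 1) = £510,000.00 × 0.0610389… = £31,129.8533…
Total = £510,000.00 + £124,950.0000 + £31,129.8533… = £666,079.85

£666,079.85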